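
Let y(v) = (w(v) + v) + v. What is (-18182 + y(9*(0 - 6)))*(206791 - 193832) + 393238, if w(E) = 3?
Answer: -236587995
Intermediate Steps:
y(v) = 3 + 2*v (y(v) = (3 + v) + v = 3 + 2*v)
(-18182 + y(9*(0 - 6)))*(206791 - 193832) + 393238 = (-18182 + (3 + 2*(9*(0 - 6))))*(206791 - 193832) + 393238 = (-18182 + (3 + 2*(9*(-6))))*12959 + 393238 = (-18182 + (3 + 2*(-54)))*12959 + 393238 = (-18182 + (3 - 108))*12959 + 393238 = (-18182 - 105)*12959 + 393238 = -18287*12959 + 393238 = -236981233 + 393238 = -236587995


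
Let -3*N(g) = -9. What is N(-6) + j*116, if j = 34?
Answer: 3947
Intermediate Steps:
N(g) = 3 (N(g) = -⅓*(-9) = 3)
N(-6) + j*116 = 3 + 34*116 = 3 + 3944 = 3947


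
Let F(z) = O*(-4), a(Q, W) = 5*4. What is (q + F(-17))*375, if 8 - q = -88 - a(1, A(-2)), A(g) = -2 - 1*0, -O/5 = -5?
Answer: 6000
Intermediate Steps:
O = 25 (O = -5*(-5) = 25)
A(g) = -2 (A(g) = -2 + 0 = -2)
a(Q, W) = 20
F(z) = -100 (F(z) = 25*(-4) = -100)
q = 116 (q = 8 - (-88 - 1*20) = 8 - (-88 - 20) = 8 - 1*(-108) = 8 + 108 = 116)
(q + F(-17))*375 = (116 - 100)*375 = 16*375 = 6000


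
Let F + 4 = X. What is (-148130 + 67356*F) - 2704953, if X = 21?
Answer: -1708031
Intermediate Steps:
F = 17 (F = -4 + 21 = 17)
(-148130 + 67356*F) - 2704953 = (-148130 + 67356*17) - 2704953 = (-148130 + 1145052) - 2704953 = 996922 - 2704953 = -1708031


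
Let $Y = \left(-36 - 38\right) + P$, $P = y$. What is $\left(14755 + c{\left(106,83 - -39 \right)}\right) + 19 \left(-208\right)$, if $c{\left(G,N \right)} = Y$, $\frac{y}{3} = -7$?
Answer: $10708$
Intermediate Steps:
$y = -21$ ($y = 3 \left(-7\right) = -21$)
$P = -21$
$Y = -95$ ($Y = \left(-36 - 38\right) - 21 = -74 - 21 = -95$)
$c{\left(G,N \right)} = -95$
$\left(14755 + c{\left(106,83 - -39 \right)}\right) + 19 \left(-208\right) = \left(14755 - 95\right) + 19 \left(-208\right) = 14660 - 3952 = 10708$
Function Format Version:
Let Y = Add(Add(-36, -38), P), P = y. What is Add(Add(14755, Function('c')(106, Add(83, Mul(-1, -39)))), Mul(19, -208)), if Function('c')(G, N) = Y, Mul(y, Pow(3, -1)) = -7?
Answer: 10708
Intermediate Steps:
y = -21 (y = Mul(3, -7) = -21)
P = -21
Y = -95 (Y = Add(Add(-36, -38), -21) = Add(-74, -21) = -95)
Function('c')(G, N) = -95
Add(Add(14755, Function('c')(106, Add(83, Mul(-1, -39)))), Mul(19, -208)) = Add(Add(14755, -95), Mul(19, -208)) = Add(14660, -3952) = 10708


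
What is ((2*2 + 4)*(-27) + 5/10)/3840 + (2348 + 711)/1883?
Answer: 3240221/2065920 ≈ 1.5684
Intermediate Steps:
((2*2 + 4)*(-27) + 5/10)/3840 + (2348 + 711)/1883 = ((4 + 4)*(-27) + 5*(1/10))*(1/3840) + 3059*(1/1883) = (8*(-27) + 1/2)*(1/3840) + 437/269 = (-216 + 1/2)*(1/3840) + 437/269 = -431/2*1/3840 + 437/269 = -431/7680 + 437/269 = 3240221/2065920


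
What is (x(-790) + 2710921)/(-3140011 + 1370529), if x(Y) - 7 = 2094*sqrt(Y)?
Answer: -123224/80431 - 1047*I*sqrt(790)/884741 ≈ -1.532 - 0.033262*I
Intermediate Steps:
x(Y) = 7 + 2094*sqrt(Y)
(x(-790) + 2710921)/(-3140011 + 1370529) = ((7 + 2094*sqrt(-790)) + 2710921)/(-3140011 + 1370529) = ((7 + 2094*(I*sqrt(790))) + 2710921)/(-1769482) = ((7 + 2094*I*sqrt(790)) + 2710921)*(-1/1769482) = (2710928 + 2094*I*sqrt(790))*(-1/1769482) = -123224/80431 - 1047*I*sqrt(790)/884741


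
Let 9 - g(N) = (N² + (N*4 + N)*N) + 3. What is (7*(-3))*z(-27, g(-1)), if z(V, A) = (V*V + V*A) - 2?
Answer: -15267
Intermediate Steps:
g(N) = 6 - 6*N² (g(N) = 9 - ((N² + (N*4 + N)*N) + 3) = 9 - ((N² + (4*N + N)*N) + 3) = 9 - ((N² + (5*N)*N) + 3) = 9 - ((N² + 5*N²) + 3) = 9 - (6*N² + 3) = 9 - (3 + 6*N²) = 9 + (-3 - 6*N²) = 6 - 6*N²)
z(V, A) = -2 + V² + A*V (z(V, A) = (V² + A*V) - 2 = -2 + V² + A*V)
(7*(-3))*z(-27, g(-1)) = (7*(-3))*(-2 + (-27)² + (6 - 6*(-1)²)*(-27)) = -21*(-2 + 729 + (6 - 6*1)*(-27)) = -21*(-2 + 729 + (6 - 6)*(-27)) = -21*(-2 + 729 + 0*(-27)) = -21*(-2 + 729 + 0) = -21*727 = -15267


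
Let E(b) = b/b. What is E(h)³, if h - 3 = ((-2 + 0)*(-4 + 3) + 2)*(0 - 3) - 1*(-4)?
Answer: 1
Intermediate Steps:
h = -5 (h = 3 + (((-2 + 0)*(-4 + 3) + 2)*(0 - 3) - 1*(-4)) = 3 + ((-2*(-1) + 2)*(-3) + 4) = 3 + ((2 + 2)*(-3) + 4) = 3 + (4*(-3) + 4) = 3 + (-12 + 4) = 3 - 8 = -5)
E(b) = 1
E(h)³ = 1³ = 1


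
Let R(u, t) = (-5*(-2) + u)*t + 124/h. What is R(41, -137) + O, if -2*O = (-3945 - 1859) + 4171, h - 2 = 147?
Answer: -1838561/298 ≈ -6169.7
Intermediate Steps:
h = 149 (h = 2 + 147 = 149)
O = 1633/2 (O = -((-3945 - 1859) + 4171)/2 = -(-5804 + 4171)/2 = -½*(-1633) = 1633/2 ≈ 816.50)
R(u, t) = 124/149 + t*(10 + u) (R(u, t) = (-5*(-2) + u)*t + 124/149 = (10 + u)*t + 124*(1/149) = t*(10 + u) + 124/149 = 124/149 + t*(10 + u))
R(41, -137) + O = (124/149 - 137*(10 + 41)) + 1633/2 = (124/149 - 137*51) + 1633/2 = (124/149 - 6987) + 1633/2 = -1040939/149 + 1633/2 = -1838561/298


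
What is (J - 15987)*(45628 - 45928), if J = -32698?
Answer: 14605500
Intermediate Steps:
(J - 15987)*(45628 - 45928) = (-32698 - 15987)*(45628 - 45928) = -48685*(-300) = 14605500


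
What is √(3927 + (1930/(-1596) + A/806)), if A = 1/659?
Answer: √44081245604153044014/105965223 ≈ 62.656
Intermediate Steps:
A = 1/659 ≈ 0.0015175
√(3927 + (1930/(-1596) + A/806)) = √(3927 + (1930/(-1596) + (1/659)/806)) = √(3927 + (1930*(-1/1596) + (1/659)*(1/806))) = √(3927 + (-965/798 + 1/531154)) = √(3927 - 128140703/105965223) = √(415997290018/105965223) = √44081245604153044014/105965223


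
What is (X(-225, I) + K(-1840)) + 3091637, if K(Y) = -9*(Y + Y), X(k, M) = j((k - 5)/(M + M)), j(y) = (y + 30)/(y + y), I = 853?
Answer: 143733727/46 ≈ 3.1246e+6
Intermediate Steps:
j(y) = (30 + y)/(2*y) (j(y) = (30 + y)/((2*y)) = (30 + y)*(1/(2*y)) = (30 + y)/(2*y))
X(k, M) = M*(30 + (-5 + k)/(2*M))/(-5 + k) (X(k, M) = (30 + (k - 5)/(M + M))/(2*(((k - 5)/(M + M)))) = (30 + (-5 + k)/((2*M)))/(2*(((-5 + k)/((2*M))))) = (30 + (-5 + k)*(1/(2*M)))/(2*(((-5 + k)*(1/(2*M))))) = (30 + (-5 + k)/(2*M))/(2*(((-5 + k)/(2*M)))) = (2*M/(-5 + k))*(30 + (-5 + k)/(2*M))/2 = M*(30 + (-5 + k)/(2*M))/(-5 + k))
K(Y) = -18*Y
(X(-225, I) + K(-1840)) + 3091637 = ((-5 - 225 + 60*853)/(2*(-5 - 225)) - 18*(-1840)) + 3091637 = ((½)*(-5 - 225 + 51180)/(-230) + 33120) + 3091637 = ((½)*(-1/230)*50950 + 33120) + 3091637 = (-5095/46 + 33120) + 3091637 = 1518425/46 + 3091637 = 143733727/46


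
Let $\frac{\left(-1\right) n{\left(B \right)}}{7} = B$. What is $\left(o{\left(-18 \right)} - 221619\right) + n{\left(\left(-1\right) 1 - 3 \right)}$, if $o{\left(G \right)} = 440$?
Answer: $-221151$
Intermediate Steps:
$n{\left(B \right)} = - 7 B$
$\left(o{\left(-18 \right)} - 221619\right) + n{\left(\left(-1\right) 1 - 3 \right)} = \left(440 - 221619\right) - 7 \left(\left(-1\right) 1 - 3\right) = -221179 - 7 \left(-1 - 3\right) = -221179 - -28 = -221179 + 28 = -221151$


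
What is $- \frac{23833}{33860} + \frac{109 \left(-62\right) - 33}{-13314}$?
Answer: $- \frac{43684651}{225406020} \approx -0.1938$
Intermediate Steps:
$- \frac{23833}{33860} + \frac{109 \left(-62\right) - 33}{-13314} = \left(-23833\right) \frac{1}{33860} + \left(-6758 - 33\right) \left(- \frac{1}{13314}\right) = - \frac{23833}{33860} - - \frac{6791}{13314} = - \frac{23833}{33860} + \frac{6791}{13314} = - \frac{43684651}{225406020}$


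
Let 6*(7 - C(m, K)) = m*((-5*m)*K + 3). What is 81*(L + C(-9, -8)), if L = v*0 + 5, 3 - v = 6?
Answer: -84807/2 ≈ -42404.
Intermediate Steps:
v = -3 (v = 3 - 1*6 = 3 - 6 = -3)
L = 5 (L = -3*0 + 5 = 0 + 5 = 5)
C(m, K) = 7 - m*(3 - 5*K*m)/6 (C(m, K) = 7 - m*((-5*m)*K + 3)/6 = 7 - m*(-5*K*m + 3)/6 = 7 - m*(3 - 5*K*m)/6)
81*(L + C(-9, -8)) = 81*(5 + (7 - 1/2*(-9) + (5/6)*(-8)*(-9)**2)) = 81*(5 + (7 + 9/2 + (5/6)*(-8)*81)) = 81*(5 + (7 + 9/2 - 540)) = 81*(5 - 1057/2) = 81*(-1047/2) = -84807/2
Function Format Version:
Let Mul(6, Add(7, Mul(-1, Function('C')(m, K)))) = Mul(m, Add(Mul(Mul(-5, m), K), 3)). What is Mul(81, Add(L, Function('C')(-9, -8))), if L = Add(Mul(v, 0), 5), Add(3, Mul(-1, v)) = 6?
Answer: Rational(-84807, 2) ≈ -42404.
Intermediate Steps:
v = -3 (v = Add(3, Mul(-1, 6)) = Add(3, -6) = -3)
L = 5 (L = Add(Mul(-3, 0), 5) = Add(0, 5) = 5)
Function('C')(m, K) = Add(7, Mul(Rational(-1, 6), m, Add(3, Mul(-5, K, m)))) (Function('C')(m, K) = Add(7, Mul(Rational(-1, 6), Mul(m, Add(Mul(Mul(-5, m), K), 3)))) = Add(7, Mul(Rational(-1, 6), Mul(m, Add(Mul(-5, K, m), 3)))) = Add(7, Mul(Rational(-1, 6), Mul(m, Add(3, Mul(-5, K, m))))) = Add(7, Mul(Rational(-1, 6), m, Add(3, Mul(-5, K, m)))))
Mul(81, Add(L, Function('C')(-9, -8))) = Mul(81, Add(5, Add(7, Mul(Rational(-1, 2), -9), Mul(Rational(5, 6), -8, Pow(-9, 2))))) = Mul(81, Add(5, Add(7, Rational(9, 2), Mul(Rational(5, 6), -8, 81)))) = Mul(81, Add(5, Add(7, Rational(9, 2), -540))) = Mul(81, Add(5, Rational(-1057, 2))) = Mul(81, Rational(-1047, 2)) = Rational(-84807, 2)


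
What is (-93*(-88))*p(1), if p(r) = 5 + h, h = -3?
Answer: 16368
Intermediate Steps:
p(r) = 2 (p(r) = 5 - 3 = 2)
(-93*(-88))*p(1) = -93*(-88)*2 = 8184*2 = 16368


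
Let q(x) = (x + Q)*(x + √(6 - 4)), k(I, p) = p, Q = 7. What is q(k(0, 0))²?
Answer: 98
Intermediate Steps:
q(x) = (7 + x)*(x + √2) (q(x) = (x + 7)*(x + √(6 - 4)) = (7 + x)*(x + √2))
q(k(0, 0))² = (0² + 7*0 + 7*√2 + 0*√2)² = (0 + 0 + 7*√2 + 0)² = (7*√2)² = 98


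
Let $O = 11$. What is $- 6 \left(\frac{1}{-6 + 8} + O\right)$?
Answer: $-69$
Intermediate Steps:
$- 6 \left(\frac{1}{-6 + 8} + O\right) = - 6 \left(\frac{1}{-6 + 8} + 11\right) = - 6 \left(\frac{1}{2} + 11\right) = \left(-6\right) \frac{23}{2} = -69$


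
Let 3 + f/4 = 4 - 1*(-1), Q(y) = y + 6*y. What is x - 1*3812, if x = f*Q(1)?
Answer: -3756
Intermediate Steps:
Q(y) = 7*y
f = 8 (f = -12 + 4*(4 - 1*(-1)) = -12 + 4*(4 + 1) = -12 + 4*5 = -12 + 20 = 8)
x = 56 (x = 8*(7*1) = 8*7 = 56)
x - 1*3812 = 56 - 1*3812 = 56 - 3812 = -3756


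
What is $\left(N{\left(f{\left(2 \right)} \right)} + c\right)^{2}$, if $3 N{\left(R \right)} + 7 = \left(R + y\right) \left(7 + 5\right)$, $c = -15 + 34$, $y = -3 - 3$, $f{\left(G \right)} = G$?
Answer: $\frac{4}{9} \approx 0.44444$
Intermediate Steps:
$y = -6$ ($y = -3 - 3 = -6$)
$c = 19$
$N{\left(R \right)} = - \frac{79}{3} + 4 R$ ($N{\left(R \right)} = - \frac{7}{3} + \frac{\left(R - 6\right) \left(7 + 5\right)}{3} = - \frac{7}{3} + \frac{\left(-6 + R\right) 12}{3} = - \frac{7}{3} + \frac{-72 + 12 R}{3} = - \frac{7}{3} + \left(-24 + 4 R\right) = - \frac{79}{3} + 4 R$)
$\left(N{\left(f{\left(2 \right)} \right)} + c\right)^{2} = \left(\left(- \frac{79}{3} + 4 \cdot 2\right) + 19\right)^{2} = \left(\left(- \frac{79}{3} + 8\right) + 19\right)^{2} = \left(- \frac{55}{3} + 19\right)^{2} = \left(\frac{2}{3}\right)^{2} = \frac{4}{9}$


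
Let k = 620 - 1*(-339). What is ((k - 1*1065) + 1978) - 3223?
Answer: -1351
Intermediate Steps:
k = 959 (k = 620 + 339 = 959)
((k - 1*1065) + 1978) - 3223 = ((959 - 1*1065) + 1978) - 3223 = ((959 - 1065) + 1978) - 3223 = (-106 + 1978) - 3223 = 1872 - 3223 = -1351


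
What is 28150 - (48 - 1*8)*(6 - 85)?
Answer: 31310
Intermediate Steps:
28150 - (48 - 1*8)*(6 - 85) = 28150 - (48 - 8)*(-79) = 28150 - 40*(-79) = 28150 - 1*(-3160) = 28150 + 3160 = 31310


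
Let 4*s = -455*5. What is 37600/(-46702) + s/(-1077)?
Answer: -27866875/100596108 ≈ -0.27702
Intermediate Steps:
s = -2275/4 (s = (-455*5)/4 = (¼)*(-2275) = -2275/4 ≈ -568.75)
37600/(-46702) + s/(-1077) = 37600/(-46702) - 2275/4/(-1077) = 37600*(-1/46702) - 2275/4*(-1/1077) = -18800/23351 + 2275/4308 = -27866875/100596108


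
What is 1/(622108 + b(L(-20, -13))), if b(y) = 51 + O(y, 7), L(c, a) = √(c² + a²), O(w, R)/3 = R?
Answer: 1/622180 ≈ 1.6073e-6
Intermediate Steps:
O(w, R) = 3*R
L(c, a) = √(a² + c²)
b(y) = 72 (b(y) = 51 + 3*7 = 51 + 21 = 72)
1/(622108 + b(L(-20, -13))) = 1/(622108 + 72) = 1/622180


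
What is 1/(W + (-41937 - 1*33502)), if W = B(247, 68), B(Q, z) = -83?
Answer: -1/75522 ≈ -1.3241e-5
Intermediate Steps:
W = -83
1/(W + (-41937 - 1*33502)) = 1/(-83 + (-41937 - 1*33502)) = 1/(-83 + (-41937 - 33502)) = 1/(-83 - 75439) = 1/(-75522) = -1/75522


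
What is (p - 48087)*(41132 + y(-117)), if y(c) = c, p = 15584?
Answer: -1333110545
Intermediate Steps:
(p - 48087)*(41132 + y(-117)) = (15584 - 48087)*(41132 - 117) = -32503*41015 = -1333110545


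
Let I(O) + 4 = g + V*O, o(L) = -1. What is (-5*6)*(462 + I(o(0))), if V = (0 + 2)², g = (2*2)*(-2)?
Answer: -13380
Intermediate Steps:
g = -8 (g = 4*(-2) = -8)
V = 4 (V = 2² = 4)
I(O) = -12 + 4*O (I(O) = -4 + (-8 + 4*O) = -12 + 4*O)
(-5*6)*(462 + I(o(0))) = (-5*6)*(462 + (-12 + 4*(-1))) = -30*(462 + (-12 - 4)) = -30*(462 - 16) = -30*446 = -13380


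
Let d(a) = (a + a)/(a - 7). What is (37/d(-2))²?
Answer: 110889/16 ≈ 6930.6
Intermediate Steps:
d(a) = 2*a/(-7 + a) (d(a) = (2*a)/(-7 + a) = 2*a/(-7 + a))
(37/d(-2))² = (37/((2*(-2)/(-7 - 2))))² = (37/((2*(-2)/(-9))))² = (37/((2*(-2)*(-⅑))))² = (37/(4/9))² = (37*(9/4))² = (333/4)² = 110889/16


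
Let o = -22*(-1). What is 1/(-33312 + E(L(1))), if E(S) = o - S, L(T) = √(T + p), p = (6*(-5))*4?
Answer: I/(√119 - 33290*I) ≈ -3.0039e-5 + 9.8434e-9*I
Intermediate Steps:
o = 22
p = -120 (p = -30*4 = -120)
L(T) = √(-120 + T) (L(T) = √(T - 120) = √(-120 + T))
E(S) = 22 - S
1/(-33312 + E(L(1))) = 1/(-33312 + (22 - √(-120 + 1))) = 1/(-33312 + (22 - √(-119))) = 1/(-33312 + (22 - I*√119)) = 1/(-33290 - I*√119)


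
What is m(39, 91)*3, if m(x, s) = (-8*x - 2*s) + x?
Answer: -1365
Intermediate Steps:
m(x, s) = -7*x - 2*s
m(39, 91)*3 = (-7*39 - 2*91)*3 = (-273 - 182)*3 = -455*3 = -1365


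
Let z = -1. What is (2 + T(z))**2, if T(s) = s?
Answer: 1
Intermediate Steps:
(2 + T(z))**2 = (2 - 1)**2 = 1**2 = 1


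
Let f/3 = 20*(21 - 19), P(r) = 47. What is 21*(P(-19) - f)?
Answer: -1533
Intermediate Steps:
f = 120 (f = 3*(20*(21 - 19)) = 3*(20*2) = 3*40 = 120)
21*(P(-19) - f) = 21*(47 - 1*120) = 21*(47 - 120) = 21*(-73) = -1533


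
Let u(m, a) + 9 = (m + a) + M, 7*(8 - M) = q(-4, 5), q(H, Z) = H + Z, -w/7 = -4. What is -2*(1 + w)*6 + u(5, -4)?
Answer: -2437/7 ≈ -348.14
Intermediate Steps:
w = 28 (w = -7*(-4) = 28)
M = 55/7 (M = 8 - (-4 + 5)/7 = 8 - ⅐*1 = 8 - ⅐ = 55/7 ≈ 7.8571)
u(m, a) = -8/7 + a + m (u(m, a) = -9 + ((m + a) + 55/7) = -9 + ((a + m) + 55/7) = -9 + (55/7 + a + m) = -8/7 + a + m)
-2*(1 + w)*6 + u(5, -4) = -2*(1 + 28)*6 + (-8/7 - 4 + 5) = -2*29*6 - ⅐ = -58*6 - ⅐ = -348 - ⅐ = -2437/7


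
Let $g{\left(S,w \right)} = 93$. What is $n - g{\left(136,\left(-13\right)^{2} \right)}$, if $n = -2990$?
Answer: $-3083$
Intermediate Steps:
$n - g{\left(136,\left(-13\right)^{2} \right)} = -2990 - 93 = -3083$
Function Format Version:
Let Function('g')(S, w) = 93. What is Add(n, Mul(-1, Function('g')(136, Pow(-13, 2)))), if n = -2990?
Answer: -3083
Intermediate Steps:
Add(n, Mul(-1, Function('g')(136, Pow(-13, 2)))) = Add(-2990, Mul(-1, 93)) = Add(-2990, -93) = -3083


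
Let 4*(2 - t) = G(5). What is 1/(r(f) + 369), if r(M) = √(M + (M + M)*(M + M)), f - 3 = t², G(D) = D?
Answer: 7872/2903609 - 8*√3477/8710827 ≈ 0.0026570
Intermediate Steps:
t = ¾ (t = 2 - ¼*5 = 2 - 5/4 = ¾ ≈ 0.75000)
f = 57/16 (f = 3 + (¾)² = 3 + 9/16 = 57/16 ≈ 3.5625)
r(M) = √(M + 4*M²) (r(M) = √(M + (2*M)*(2*M)) = √(M + 4*M²))
1/(r(f) + 369) = 1/(√(57*(1 + 4*(57/16))/16) + 369) = 1/(√(57*(1 + 57/4)/16) + 369) = 1/(√((57/16)*(61/4)) + 369) = 1/(√(3477/64) + 369) = 1/(√3477/8 + 369) = 1/(369 + √3477/8)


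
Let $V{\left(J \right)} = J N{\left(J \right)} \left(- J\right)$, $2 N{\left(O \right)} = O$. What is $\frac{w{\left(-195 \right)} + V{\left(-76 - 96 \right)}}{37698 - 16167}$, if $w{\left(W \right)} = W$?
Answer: $\frac{2544029}{21531} \approx 118.16$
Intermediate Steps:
$N{\left(O \right)} = \frac{O}{2}$
$V{\left(J \right)} = - \frac{J^{3}}{2}$ ($V{\left(J \right)} = J \frac{J}{2} \left(- J\right) = \frac{J^{2}}{2} \left(- J\right) = - \frac{J^{3}}{2}$)
$\frac{w{\left(-195 \right)} + V{\left(-76 - 96 \right)}}{37698 - 16167} = \frac{-195 - \frac{\left(-76 - 96\right)^{3}}{2}}{37698 - 16167} = \frac{-195 - \frac{\left(-172\right)^{3}}{2}}{21531} = \left(-195 - -2544224\right) \frac{1}{21531} = \left(-195 + 2544224\right) \frac{1}{21531} = 2544029 \cdot \frac{1}{21531} = \frac{2544029}{21531}$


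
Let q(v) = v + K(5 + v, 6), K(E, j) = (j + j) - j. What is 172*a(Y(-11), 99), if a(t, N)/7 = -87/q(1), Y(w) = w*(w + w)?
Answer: -14964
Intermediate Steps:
K(E, j) = j (K(E, j) = 2*j - j = j)
Y(w) = 2*w**2 (Y(w) = w*(2*w) = 2*w**2)
q(v) = 6 + v (q(v) = v + 6 = 6 + v)
a(t, N) = -87 (a(t, N) = 7*(-87/(6 + 1)) = 7*(-87/7) = -87)
172*a(Y(-11), 99) = 172*(-87) = -14964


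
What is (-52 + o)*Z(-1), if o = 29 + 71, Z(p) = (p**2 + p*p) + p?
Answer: 48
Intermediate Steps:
Z(p) = p + 2*p**2 (Z(p) = (p**2 + p**2) + p = 2*p**2 + p = p + 2*p**2)
o = 100
(-52 + o)*Z(-1) = (-52 + 100)*(-(1 + 2*(-1))) = 48*(-(1 - 2)) = 48*(-1*(-1)) = 48*1 = 48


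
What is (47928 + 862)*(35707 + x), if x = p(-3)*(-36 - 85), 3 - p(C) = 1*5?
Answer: 1753951710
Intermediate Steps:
p(C) = -2 (p(C) = 3 - 5 = -2)
x = 242 (x = -2*(-36 - 85) = -2*(-121) = 242)
(47928 + 862)*(35707 + x) = (47928 + 862)*(35707 + 242) = 48790*35949 = 1753951710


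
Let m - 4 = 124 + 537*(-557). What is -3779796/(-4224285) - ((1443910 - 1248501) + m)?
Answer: 145840475272/1408095 ≈ 1.0357e+5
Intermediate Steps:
m = -298981 (m = 4 + (124 + 537*(-557)) = 4 + (124 - 299109) = 4 - 298985 = -298981)
-3779796/(-4224285) - ((1443910 - 1248501) + m) = -3779796/(-4224285) - ((1443910 - 1248501) - 298981) = -3779796*(-1/4224285) - (195409 - 298981) = 1259932/1408095 - 1*(-103572) = 1259932/1408095 + 103572 = 145840475272/1408095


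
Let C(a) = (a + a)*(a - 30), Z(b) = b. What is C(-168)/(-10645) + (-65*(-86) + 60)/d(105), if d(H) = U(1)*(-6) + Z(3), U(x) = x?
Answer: -60343834/31935 ≈ -1889.6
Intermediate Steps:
C(a) = 2*a*(-30 + a) (C(a) = (2*a)*(-30 + a) = 2*a*(-30 + a))
d(H) = -3 (d(H) = 1*(-6) + 3 = -6 + 3 = -3)
C(-168)/(-10645) + (-65*(-86) + 60)/d(105) = (2*(-168)*(-30 - 168))/(-10645) + (-65*(-86) + 60)/(-3) = (2*(-168)*(-198))*(-1/10645) + (5590 + 60)*(-1/3) = 66528*(-1/10645) + 5650*(-1/3) = -66528/10645 - 5650/3 = -60343834/31935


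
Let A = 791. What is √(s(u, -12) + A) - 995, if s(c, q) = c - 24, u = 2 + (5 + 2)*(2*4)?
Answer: -995 + 5*√33 ≈ -966.28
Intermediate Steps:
u = 58 (u = 2 + 7*8 = 2 + 56 = 58)
s(c, q) = -24 + c
√(s(u, -12) + A) - 995 = √((-24 + 58) + 791) - 995 = √(34 + 791) - 995 = √825 - 995 = 5*√33 - 995 = -995 + 5*√33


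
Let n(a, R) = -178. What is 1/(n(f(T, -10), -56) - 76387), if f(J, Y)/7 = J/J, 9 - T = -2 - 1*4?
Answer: -1/76565 ≈ -1.3061e-5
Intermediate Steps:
T = 15 (T = 9 - (-2 - 1*4) = 9 - (-2 - 4) = 9 - 1*(-6) = 9 + 6 = 15)
f(J, Y) = 7 (f(J, Y) = 7*(J/J) = 7*1 = 7)
1/(n(f(T, -10), -56) - 76387) = 1/(-178 - 76387) = 1/(-76565) = -1/76565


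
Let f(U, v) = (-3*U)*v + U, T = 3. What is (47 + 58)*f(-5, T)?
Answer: 4200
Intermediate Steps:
f(U, v) = U - 3*U*v (f(U, v) = -3*U*v + U = U - 3*U*v)
(47 + 58)*f(-5, T) = (47 + 58)*(-5*(1 - 3*3)) = 105*(-5*(1 - 9)) = 105*(-5*(-8)) = 105*40 = 4200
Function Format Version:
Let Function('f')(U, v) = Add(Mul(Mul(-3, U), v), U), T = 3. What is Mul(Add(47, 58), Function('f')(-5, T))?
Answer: 4200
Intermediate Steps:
Function('f')(U, v) = Add(U, Mul(-3, U, v)) (Function('f')(U, v) = Add(Mul(-3, U, v), U) = Add(U, Mul(-3, U, v)))
Mul(Add(47, 58), Function('f')(-5, T)) = Mul(Add(47, 58), Mul(-5, Add(1, Mul(-3, 3)))) = Mul(105, Mul(-5, Add(1, -9))) = Mul(105, Mul(-5, -8)) = Mul(105, 40) = 4200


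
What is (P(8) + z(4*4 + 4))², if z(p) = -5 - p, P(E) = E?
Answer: 289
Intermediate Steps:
(P(8) + z(4*4 + 4))² = (8 + (-5 - (4*4 + 4)))² = (8 + (-5 - (16 + 4)))² = (8 + (-5 - 1*20))² = (8 + (-5 - 20))² = (8 - 25)² = (-17)² = 289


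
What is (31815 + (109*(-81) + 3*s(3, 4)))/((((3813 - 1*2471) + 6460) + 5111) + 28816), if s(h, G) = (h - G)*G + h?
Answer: 22983/41729 ≈ 0.55077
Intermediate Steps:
s(h, G) = h + G*(h - G) (s(h, G) = G*(h - G) + h = h + G*(h - G))
(31815 + (109*(-81) + 3*s(3, 4)))/((((3813 - 1*2471) + 6460) + 5111) + 28816) = (31815 + (109*(-81) + 3*(3 - 1*4**2 + 4*3)))/((((3813 - 1*2471) + 6460) + 5111) + 28816) = (31815 + (-8829 + 3*(3 - 1*16 + 12)))/((((3813 - 2471) + 6460) + 5111) + 28816) = (31815 + (-8829 + 3*(3 - 16 + 12)))/(((1342 + 6460) + 5111) + 28816) = (31815 + (-8829 + 3*(-1)))/((7802 + 5111) + 28816) = (31815 + (-8829 - 3))/(12913 + 28816) = (31815 - 8832)/41729 = 22983*(1/41729) = 22983/41729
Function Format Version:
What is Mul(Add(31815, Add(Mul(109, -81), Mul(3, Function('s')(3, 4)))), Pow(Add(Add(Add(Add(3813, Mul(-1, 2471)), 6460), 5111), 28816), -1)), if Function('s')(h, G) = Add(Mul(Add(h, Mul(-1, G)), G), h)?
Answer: Rational(22983, 41729) ≈ 0.55077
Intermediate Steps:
Function('s')(h, G) = Add(h, Mul(G, Add(h, Mul(-1, G)))) (Function('s')(h, G) = Add(Mul(G, Add(h, Mul(-1, G))), h) = Add(h, Mul(G, Add(h, Mul(-1, G)))))
Mul(Add(31815, Add(Mul(109, -81), Mul(3, Function('s')(3, 4)))), Pow(Add(Add(Add(Add(3813, Mul(-1, 2471)), 6460), 5111), 28816), -1)) = Mul(Add(31815, Add(Mul(109, -81), Mul(3, Add(3, Mul(-1, Pow(4, 2)), Mul(4, 3))))), Pow(Add(Add(Add(Add(3813, Mul(-1, 2471)), 6460), 5111), 28816), -1)) = Mul(Add(31815, Add(-8829, Mul(3, Add(3, Mul(-1, 16), 12)))), Pow(Add(Add(Add(Add(3813, -2471), 6460), 5111), 28816), -1)) = Mul(Add(31815, Add(-8829, Mul(3, Add(3, -16, 12)))), Pow(Add(Add(Add(1342, 6460), 5111), 28816), -1)) = Mul(Add(31815, Add(-8829, Mul(3, -1))), Pow(Add(Add(7802, 5111), 28816), -1)) = Mul(Add(31815, Add(-8829, -3)), Pow(Add(12913, 28816), -1)) = Mul(Add(31815, -8832), Pow(41729, -1)) = Mul(22983, Rational(1, 41729)) = Rational(22983, 41729)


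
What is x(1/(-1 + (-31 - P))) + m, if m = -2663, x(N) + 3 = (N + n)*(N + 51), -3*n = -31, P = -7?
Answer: -4015222/1875 ≈ -2141.5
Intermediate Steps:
n = 31/3 (n = -1/3*(-31) = 31/3 ≈ 10.333)
x(N) = -3 + (51 + N)*(31/3 + N) (x(N) = -3 + (N + 31/3)*(N + 51) = -3 + (31/3 + N)*(51 + N) = -3 + (51 + N)*(31/3 + N))
x(1/(-1 + (-31 - P))) + m = (524 + (1/(-1 + (-31 - 1*(-7))))**2 + 184/(3*(-1 + (-31 - 1*(-7))))) - 2663 = (524 + (1/(-1 + (-31 + 7)))**2 + 184/(3*(-1 + (-31 + 7)))) - 2663 = (524 + (1/(-1 - 24))**2 + 184/(3*(-1 - 24))) - 2663 = (524 + (1/(-25))**2 + (184/3)/(-25)) - 2663 = (524 + (-1/25)**2 + (184/3)*(-1/25)) - 2663 = (524 + 1/625 - 184/75) - 2663 = 977903/1875 - 2663 = -4015222/1875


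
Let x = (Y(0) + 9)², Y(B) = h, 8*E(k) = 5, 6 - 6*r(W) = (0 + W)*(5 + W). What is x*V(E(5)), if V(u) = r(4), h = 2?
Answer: -605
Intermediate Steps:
r(W) = 1 - W*(5 + W)/6 (r(W) = 1 - (0 + W)*(5 + W)/6 = 1 - W*(5 + W)/6)
E(k) = 5/8 (E(k) = (⅛)*5 = 5/8)
V(u) = -5 (V(u) = 1 - ⅚*4 - ⅙*4² = 1 - 10/3 - ⅙*16 = 1 - 10/3 - 8/3 = -5)
Y(B) = 2
x = 121 (x = (2 + 9)² = 11² = 121)
x*V(E(5)) = 121*(-5) = -605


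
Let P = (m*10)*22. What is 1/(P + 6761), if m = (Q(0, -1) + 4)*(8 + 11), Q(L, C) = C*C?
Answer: 1/27661 ≈ 3.6152e-5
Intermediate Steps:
Q(L, C) = C²
m = 95 (m = ((-1)² + 4)*(8 + 11) = (1 + 4)*19 = 5*19 = 95)
P = 20900 (P = (95*10)*22 = 950*22 = 20900)
1/(P + 6761) = 1/(20900 + 6761) = 1/27661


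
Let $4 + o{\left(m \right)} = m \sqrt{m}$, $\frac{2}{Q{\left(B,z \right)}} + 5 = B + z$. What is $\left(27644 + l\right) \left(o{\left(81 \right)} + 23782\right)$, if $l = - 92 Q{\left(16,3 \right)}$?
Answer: $677149416$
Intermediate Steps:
$Q{\left(B,z \right)} = \frac{2}{-5 + B + z}$ ($Q{\left(B,z \right)} = \frac{2}{-5 + \left(B + z\right)} = \frac{2}{-5 + B + z}$)
$l = - \frac{92}{7}$ ($l = - 92 \frac{2}{-5 + 16 + 3} = - 92 \cdot \frac{2}{14} = - 92 \cdot 2 \cdot \frac{1}{14} = \left(-92\right) \frac{1}{7} = - \frac{92}{7} \approx -13.143$)
$o{\left(m \right)} = -4 + m^{\frac{3}{2}}$ ($o{\left(m \right)} = -4 + m \sqrt{m} = -4 + m^{\frac{3}{2}}$)
$\left(27644 + l\right) \left(o{\left(81 \right)} + 23782\right) = \left(27644 - \frac{92}{7}\right) \left(\left(-4 + 81^{\frac{3}{2}}\right) + 23782\right) = \frac{193416 \left(\left(-4 + 729\right) + 23782\right)}{7} = \frac{193416 \left(725 + 23782\right)}{7} = \frac{193416}{7} \cdot 24507 = 677149416$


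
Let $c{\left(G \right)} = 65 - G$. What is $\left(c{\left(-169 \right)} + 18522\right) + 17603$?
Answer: $36359$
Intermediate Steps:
$\left(c{\left(-169 \right)} + 18522\right) + 17603 = \left(\left(65 - -169\right) + 18522\right) + 17603 = \left(\left(65 + 169\right) + 18522\right) + 17603 = \left(234 + 18522\right) + 17603 = 18756 + 17603 = 36359$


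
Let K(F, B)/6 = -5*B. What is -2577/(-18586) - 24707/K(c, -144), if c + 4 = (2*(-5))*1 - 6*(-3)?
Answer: -224035831/40145760 ≈ -5.5806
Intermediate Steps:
c = 4 (c = -4 + ((2*(-5))*1 - 6*(-3)) = -4 + (-10*1 + 18) = -4 + (-10 + 18) = -4 + 8 = 4)
K(F, B) = -30*B (K(F, B) = 6*(-5*B) = -30*B)
-2577/(-18586) - 24707/K(c, -144) = -2577/(-18586) - 24707/((-30*(-144))) = -2577*(-1/18586) - 24707/4320 = 2577/18586 - 24707*1/4320 = 2577/18586 - 24707/4320 = -224035831/40145760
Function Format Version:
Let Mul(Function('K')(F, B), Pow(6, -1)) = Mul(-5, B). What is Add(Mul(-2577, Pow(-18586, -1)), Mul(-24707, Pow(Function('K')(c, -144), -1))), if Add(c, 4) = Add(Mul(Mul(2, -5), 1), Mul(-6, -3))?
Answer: Rational(-224035831, 40145760) ≈ -5.5806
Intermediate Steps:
c = 4 (c = Add(-4, Add(Mul(Mul(2, -5), 1), Mul(-6, -3))) = Add(-4, Add(Mul(-10, 1), 18)) = Add(-4, Add(-10, 18)) = Add(-4, 8) = 4)
Function('K')(F, B) = Mul(-30, B) (Function('K')(F, B) = Mul(6, Mul(-5, B)) = Mul(-30, B))
Add(Mul(-2577, Pow(-18586, -1)), Mul(-24707, Pow(Function('K')(c, -144), -1))) = Add(Mul(-2577, Pow(-18586, -1)), Mul(-24707, Pow(Mul(-30, -144), -1))) = Add(Mul(-2577, Rational(-1, 18586)), Mul(-24707, Pow(4320, -1))) = Add(Rational(2577, 18586), Mul(-24707, Rational(1, 4320))) = Add(Rational(2577, 18586), Rational(-24707, 4320)) = Rational(-224035831, 40145760)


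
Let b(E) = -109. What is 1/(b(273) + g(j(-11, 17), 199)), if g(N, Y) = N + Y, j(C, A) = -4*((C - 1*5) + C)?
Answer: 1/198 ≈ 0.0050505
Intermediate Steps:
j(C, A) = 20 - 8*C (j(C, A) = -4*((C - 5) + C) = -4*((-5 + C) + C) = -4*(-5 + 2*C) = 20 - 8*C)
1/(b(273) + g(j(-11, 17), 199)) = 1/(-109 + ((20 - 8*(-11)) + 199)) = 1/(-109 + ((20 + 88) + 199)) = 1/(-109 + (108 + 199)) = 1/(-109 + 307) = 1/198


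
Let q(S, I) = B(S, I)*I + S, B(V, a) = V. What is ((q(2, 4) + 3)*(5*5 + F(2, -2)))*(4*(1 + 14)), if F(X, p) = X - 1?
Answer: 20280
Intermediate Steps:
F(X, p) = -1 + X
q(S, I) = S + I*S (q(S, I) = S*I + S = I*S + S = S + I*S)
((q(2, 4) + 3)*(5*5 + F(2, -2)))*(4*(1 + 14)) = ((2*(1 + 4) + 3)*(5*5 + (-1 + 2)))*(4*(1 + 14)) = ((2*5 + 3)*(25 + 1))*(4*15) = ((10 + 3)*26)*60 = (13*26)*60 = 338*60 = 20280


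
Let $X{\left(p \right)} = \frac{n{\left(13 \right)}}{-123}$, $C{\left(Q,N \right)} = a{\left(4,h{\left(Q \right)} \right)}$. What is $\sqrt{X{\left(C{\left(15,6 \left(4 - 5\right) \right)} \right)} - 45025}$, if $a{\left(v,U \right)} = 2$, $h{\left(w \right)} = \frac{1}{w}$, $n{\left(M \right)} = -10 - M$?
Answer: $\frac{2 i \sqrt{170295099}}{123} \approx 212.19 i$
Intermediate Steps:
$C{\left(Q,N \right)} = 2$
$X{\left(p \right)} = \frac{23}{123}$ ($X{\left(p \right)} = \frac{-10 - 13}{-123} = \left(-10 - 13\right) \left(- \frac{1}{123}\right) = \left(-23\right) \left(- \frac{1}{123}\right) = \frac{23}{123}$)
$\sqrt{X{\left(C{\left(15,6 \left(4 - 5\right) \right)} \right)} - 45025} = \sqrt{\frac{23}{123} - 45025} = \sqrt{- \frac{5538052}{123}} = \frac{2 i \sqrt{170295099}}{123}$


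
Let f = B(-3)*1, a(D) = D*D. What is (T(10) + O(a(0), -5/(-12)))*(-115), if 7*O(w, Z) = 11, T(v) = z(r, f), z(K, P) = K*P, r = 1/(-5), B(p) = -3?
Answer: -1748/7 ≈ -249.71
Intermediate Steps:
r = -⅕ ≈ -0.20000
a(D) = D²
f = -3 (f = -3*1 = -3)
T(v) = ⅗ (T(v) = -⅕*(-3) = ⅗)
O(w, Z) = 11/7 (O(w, Z) = (⅐)*11 = 11/7)
(T(10) + O(a(0), -5/(-12)))*(-115) = (⅗ + 11/7)*(-115) = (76/35)*(-115) = -1748/7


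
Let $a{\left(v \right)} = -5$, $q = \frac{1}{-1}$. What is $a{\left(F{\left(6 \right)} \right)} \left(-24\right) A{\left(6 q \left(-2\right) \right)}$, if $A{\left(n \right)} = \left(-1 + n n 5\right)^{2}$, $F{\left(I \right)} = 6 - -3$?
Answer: $62035320$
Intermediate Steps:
$q = -1$
$F{\left(I \right)} = 9$ ($F{\left(I \right)} = 6 + 3 = 9$)
$A{\left(n \right)} = \left(-1 + 5 n^{2}\right)^{2}$ ($A{\left(n \right)} = \left(-1 + n^{2} \cdot 5\right)^{2} = \left(-1 + 5 n^{2}\right)^{2}$)
$a{\left(F{\left(6 \right)} \right)} \left(-24\right) A{\left(6 q \left(-2\right) \right)} = \left(-5\right) \left(-24\right) \left(-1 + 5 \left(6 \left(-1\right) \left(-2\right)\right)^{2}\right)^{2} = 120 \left(-1 + 5 \left(\left(-6\right) \left(-2\right)\right)^{2}\right)^{2} = 120 \left(-1 + 5 \cdot 12^{2}\right)^{2} = 120 \left(-1 + 5 \cdot 144\right)^{2} = 120 \left(-1 + 720\right)^{2} = 120 \cdot 719^{2} = 120 \cdot 516961 = 62035320$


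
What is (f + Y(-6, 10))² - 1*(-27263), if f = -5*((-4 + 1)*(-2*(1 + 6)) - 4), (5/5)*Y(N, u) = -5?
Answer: 65288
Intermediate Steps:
Y(N, u) = -5
f = -190 (f = -5*(-(-6)*7 - 4) = -5*(-3*(-14) - 4) = -5*(42 - 4) = -5*38 = -190)
(f + Y(-6, 10))² - 1*(-27263) = (-190 - 5)² - 1*(-27263) = (-195)² + 27263 = 38025 + 27263 = 65288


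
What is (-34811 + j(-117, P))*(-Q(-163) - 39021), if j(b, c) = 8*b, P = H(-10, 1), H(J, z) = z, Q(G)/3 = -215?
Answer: 1371826872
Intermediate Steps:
Q(G) = -645 (Q(G) = 3*(-215) = -645)
P = 1
(-34811 + j(-117, P))*(-Q(-163) - 39021) = (-34811 + 8*(-117))*(-1*(-645) - 39021) = (-34811 - 936)*(645 - 39021) = -35747*(-38376) = 1371826872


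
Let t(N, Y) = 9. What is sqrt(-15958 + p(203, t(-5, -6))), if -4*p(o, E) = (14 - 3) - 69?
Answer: 3*I*sqrt(7086)/2 ≈ 126.27*I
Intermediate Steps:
p(o, E) = 29/2 (p(o, E) = -((14 - 3) - 69)/4 = -(11 - 69)/4 = -1/4*(-58) = 29/2)
sqrt(-15958 + p(203, t(-5, -6))) = sqrt(-15958 + 29/2) = sqrt(-31887/2) = 3*I*sqrt(7086)/2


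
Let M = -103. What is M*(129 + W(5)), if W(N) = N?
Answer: -13802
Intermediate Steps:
M*(129 + W(5)) = -103*(129 + 5) = -103*134 = -13802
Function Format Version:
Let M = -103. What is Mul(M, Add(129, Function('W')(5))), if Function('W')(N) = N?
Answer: -13802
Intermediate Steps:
Mul(M, Add(129, Function('W')(5))) = Mul(-103, Add(129, 5)) = Mul(-103, 134) = -13802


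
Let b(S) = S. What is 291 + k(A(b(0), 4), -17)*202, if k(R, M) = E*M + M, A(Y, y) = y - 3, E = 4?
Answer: -16879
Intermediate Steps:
A(Y, y) = -3 + y
k(R, M) = 5*M (k(R, M) = 4*M + M = 5*M)
291 + k(A(b(0), 4), -17)*202 = 291 + (5*(-17))*202 = 291 - 85*202 = 291 - 17170 = -16879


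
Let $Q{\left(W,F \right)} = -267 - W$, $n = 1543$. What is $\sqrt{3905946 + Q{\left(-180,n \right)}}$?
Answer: $\sqrt{3905859} \approx 1976.3$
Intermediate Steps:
$\sqrt{3905946 + Q{\left(-180,n \right)}} = \sqrt{3905946 - 87} = \sqrt{3905859}$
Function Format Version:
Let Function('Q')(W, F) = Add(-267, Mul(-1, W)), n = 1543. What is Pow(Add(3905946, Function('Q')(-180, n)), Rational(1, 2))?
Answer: Pow(3905859, Rational(1, 2)) ≈ 1976.3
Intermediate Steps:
Pow(Add(3905946, Function('Q')(-180, n)), Rational(1, 2)) = Pow(Add(3905946, Add(-267, Mul(-1, -180))), Rational(1, 2)) = Pow(Add(3905946, Add(-267, 180)), Rational(1, 2)) = Pow(Add(3905946, -87), Rational(1, 2)) = Pow(3905859, Rational(1, 2))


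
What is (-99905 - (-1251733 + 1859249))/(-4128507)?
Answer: 235807/1376169 ≈ 0.17135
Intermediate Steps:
(-99905 - (-1251733 + 1859249))/(-4128507) = (-99905 - 1*607516)*(-1/4128507) = (-99905 - 607516)*(-1/4128507) = -707421*(-1/4128507) = 235807/1376169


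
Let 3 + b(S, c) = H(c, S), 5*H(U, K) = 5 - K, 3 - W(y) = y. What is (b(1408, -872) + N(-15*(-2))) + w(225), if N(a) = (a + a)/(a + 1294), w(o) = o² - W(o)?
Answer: 83682502/1655 ≈ 50563.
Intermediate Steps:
W(y) = 3 - y
H(U, K) = 1 - K/5 (H(U, K) = (5 - K)/5 = 1 - K/5)
w(o) = -3 + o + o² (w(o) = o² - (3 - o) = o² + (-3 + o) = -3 + o + o²)
b(S, c) = -2 - S/5 (b(S, c) = -3 + (1 - S/5) = -2 - S/5)
N(a) = 2*a/(1294 + a) (N(a) = (2*a)/(1294 + a) = 2*a/(1294 + a))
(b(1408, -872) + N(-15*(-2))) + w(225) = ((-2 - ⅕*1408) + 2*(-15*(-2))/(1294 - 15*(-2))) + (-3 + 225 + 225²) = ((-2 - 1408/5) + 2*30/(1294 + 30)) + (-3 + 225 + 50625) = (-1418/5 + 2*30/1324) + 50847 = (-1418/5 + 2*30*(1/1324)) + 50847 = (-1418/5 + 15/331) + 50847 = -469283/1655 + 50847 = 83682502/1655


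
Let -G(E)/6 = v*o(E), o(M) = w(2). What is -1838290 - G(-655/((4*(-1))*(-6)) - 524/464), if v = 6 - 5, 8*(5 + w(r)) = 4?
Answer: -1838317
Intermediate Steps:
w(r) = -9/2 (w(r) = -5 + (1/8)*4 = -5 + 1/2 = -9/2)
o(M) = -9/2
v = 1
G(E) = 27 (G(E) = -6*(-9)/2 = -6*(-9/2) = 27)
-1838290 - G(-655/((4*(-1))*(-6)) - 524/464) = -1838290 - 1*27 = -1838290 - 27 = -1838317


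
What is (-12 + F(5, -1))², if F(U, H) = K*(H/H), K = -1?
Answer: 169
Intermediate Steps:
F(U, H) = -1 (F(U, H) = -H/H = -1*1 = -1)
(-12 + F(5, -1))² = (-12 - 1)² = (-13)² = 169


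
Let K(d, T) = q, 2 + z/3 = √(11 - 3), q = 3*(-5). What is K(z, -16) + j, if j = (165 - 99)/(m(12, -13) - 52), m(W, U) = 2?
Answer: -408/25 ≈ -16.320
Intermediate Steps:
q = -15
z = -6 + 6*√2 (z = -6 + 3*√(11 - 3) = -6 + 3*√8 = -6 + 3*(2*√2) = -6 + 6*√2 ≈ 2.4853)
K(d, T) = -15
j = -33/25 (j = (165 - 99)/(2 - 52) = 66/(-50) = 66*(-1/50) = -33/25 ≈ -1.3200)
K(z, -16) + j = -15 - 33/25 = -408/25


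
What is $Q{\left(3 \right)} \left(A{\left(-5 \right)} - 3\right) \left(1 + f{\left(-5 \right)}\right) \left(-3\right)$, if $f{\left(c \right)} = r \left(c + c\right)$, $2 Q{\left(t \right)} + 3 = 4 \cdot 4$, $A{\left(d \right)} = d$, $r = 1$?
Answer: $-1404$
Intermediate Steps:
$Q{\left(t \right)} = \frac{13}{2}$ ($Q{\left(t \right)} = - \frac{3}{2} + \frac{4 \cdot 4}{2} = - \frac{3}{2} + \frac{1}{2} \cdot 16 = - \frac{3}{2} + 8 = \frac{13}{2}$)
$f{\left(c \right)} = 2 c$ ($f{\left(c \right)} = 1 \left(c + c\right) = 1 \cdot 2 c = 2 c$)
$Q{\left(3 \right)} \left(A{\left(-5 \right)} - 3\right) \left(1 + f{\left(-5 \right)}\right) \left(-3\right) = \frac{13 \left(-5 - 3\right) \left(1 + 2 \left(-5\right)\right)}{2} \left(-3\right) = \frac{13 \left(- 8 \left(1 - 10\right)\right)}{2} \left(-3\right) = \frac{13 \left(\left(-8\right) \left(-9\right)\right)}{2} \left(-3\right) = \frac{13}{2} \cdot 72 \left(-3\right) = 468 \left(-3\right) = -1404$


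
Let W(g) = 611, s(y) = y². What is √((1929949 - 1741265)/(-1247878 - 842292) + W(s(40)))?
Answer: 3*√74137469795045/1045085 ≈ 24.717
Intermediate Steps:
√((1929949 - 1741265)/(-1247878 - 842292) + W(s(40))) = √((1929949 - 1741265)/(-1247878 - 842292) + 611) = √(188684/(-2090170) + 611) = √(188684*(-1/2090170) + 611) = √(-94342/1045085 + 611) = √(638452593/1045085) = 3*√74137469795045/1045085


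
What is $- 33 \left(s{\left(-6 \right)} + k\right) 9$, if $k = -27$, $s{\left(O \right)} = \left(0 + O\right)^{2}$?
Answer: $-2673$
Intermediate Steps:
$s{\left(O \right)} = O^{2}$
$- 33 \left(s{\left(-6 \right)} + k\right) 9 = - 33 \left(\left(-6\right)^{2} - 27\right) 9 = - 33 \left(36 - 27\right) 9 = \left(-33\right) 9 \cdot 9 = \left(-297\right) 9 = -2673$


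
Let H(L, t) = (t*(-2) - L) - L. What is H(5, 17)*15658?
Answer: -688952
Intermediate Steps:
H(L, t) = -2*L - 2*t (H(L, t) = (-2*t - L) - L = (-L - 2*t) - L = -2*L - 2*t)
H(5, 17)*15658 = (-2*5 - 2*17)*15658 = (-10 - 34)*15658 = -44*15658 = -688952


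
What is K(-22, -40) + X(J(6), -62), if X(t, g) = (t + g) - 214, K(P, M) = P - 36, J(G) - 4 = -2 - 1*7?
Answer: -339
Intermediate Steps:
J(G) = -5 (J(G) = 4 + (-2 - 1*7) = 4 + (-2 - 7) = 4 - 9 = -5)
K(P, M) = -36 + P
X(t, g) = -214 + g + t (X(t, g) = (g + t) - 214 = -214 + g + t)
K(-22, -40) + X(J(6), -62) = (-36 - 22) + (-214 - 62 - 5) = -58 - 281 = -339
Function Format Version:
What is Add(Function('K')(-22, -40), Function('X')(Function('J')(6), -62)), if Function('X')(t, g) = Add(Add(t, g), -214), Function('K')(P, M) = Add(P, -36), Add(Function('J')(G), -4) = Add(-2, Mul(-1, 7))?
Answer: -339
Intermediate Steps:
Function('J')(G) = -5 (Function('J')(G) = Add(4, Add(-2, Mul(-1, 7))) = Add(4, Add(-2, -7)) = Add(4, -9) = -5)
Function('K')(P, M) = Add(-36, P)
Function('X')(t, g) = Add(-214, g, t) (Function('X')(t, g) = Add(Add(g, t), -214) = Add(-214, g, t))
Add(Function('K')(-22, -40), Function('X')(Function('J')(6), -62)) = Add(Add(-36, -22), Add(-214, -62, -5)) = Add(-58, -281) = -339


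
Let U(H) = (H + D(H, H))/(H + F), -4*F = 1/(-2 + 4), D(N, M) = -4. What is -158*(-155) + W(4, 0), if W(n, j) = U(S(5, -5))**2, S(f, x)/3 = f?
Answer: 346810634/14161 ≈ 24491.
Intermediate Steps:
S(f, x) = 3*f
F = -1/8 (F = -1/(4*(-2 + 4)) = -1/4/2 = -1/4*1/2 = -1/8 ≈ -0.12500)
U(H) = (-4 + H)/(-1/8 + H) (U(H) = (H - 4)/(H - 1/8) = (-4 + H)/(-1/8 + H))
W(n, j) = 7744/14161 (W(n, j) = (8*(-4 + 3*5)/(-1 + 8*(3*5)))**2 = (8*(-4 + 15)/(-1 + 8*15))**2 = (8*11/(-1 + 120))**2 = (8*11/119)**2 = (8*(1/119)*11)**2 = (88/119)**2 = 7744/14161)
-158*(-155) + W(4, 0) = -158*(-155) + 7744/14161 = 24490 + 7744/14161 = 346810634/14161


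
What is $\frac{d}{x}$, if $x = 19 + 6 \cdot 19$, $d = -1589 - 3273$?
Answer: $- \frac{4862}{133} \approx -36.556$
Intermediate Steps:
$d = -4862$ ($d = -1589 - 3273 = -4862$)
$x = 133$ ($x = 19 + 114 = 133$)
$\frac{d}{x} = - \frac{4862}{133}$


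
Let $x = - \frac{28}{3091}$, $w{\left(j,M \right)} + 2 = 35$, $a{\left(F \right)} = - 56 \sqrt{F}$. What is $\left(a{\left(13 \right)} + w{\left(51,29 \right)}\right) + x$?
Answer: $\frac{101975}{3091} - 56 \sqrt{13} \approx -168.92$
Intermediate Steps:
$w{\left(j,M \right)} = 33$ ($w{\left(j,M \right)} = -2 + 35 = 33$)
$x = - \frac{28}{3091}$ ($x = \left(-28\right) \frac{1}{3091} = - \frac{28}{3091} \approx -0.0090586$)
$\left(a{\left(13 \right)} + w{\left(51,29 \right)}\right) + x = \left(- 56 \sqrt{13} + 33\right) - \frac{28}{3091} = \left(33 - 56 \sqrt{13}\right) - \frac{28}{3091} = \frac{101975}{3091} - 56 \sqrt{13}$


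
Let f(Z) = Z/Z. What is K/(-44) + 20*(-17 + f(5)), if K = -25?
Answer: -14055/44 ≈ -319.43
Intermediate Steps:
f(Z) = 1
K/(-44) + 20*(-17 + f(5)) = -25/(-44) + 20*(-17 + 1) = -25*(-1/44) + 20*(-16) = 25/44 - 320 = -14055/44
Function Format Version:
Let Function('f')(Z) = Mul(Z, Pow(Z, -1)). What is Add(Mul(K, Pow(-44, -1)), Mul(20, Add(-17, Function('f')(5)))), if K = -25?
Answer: Rational(-14055, 44) ≈ -319.43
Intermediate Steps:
Function('f')(Z) = 1
Add(Mul(K, Pow(-44, -1)), Mul(20, Add(-17, Function('f')(5)))) = Add(Mul(-25, Pow(-44, -1)), Mul(20, Add(-17, 1))) = Add(Mul(-25, Rational(-1, 44)), Mul(20, -16)) = Add(Rational(25, 44), -320) = Rational(-14055, 44)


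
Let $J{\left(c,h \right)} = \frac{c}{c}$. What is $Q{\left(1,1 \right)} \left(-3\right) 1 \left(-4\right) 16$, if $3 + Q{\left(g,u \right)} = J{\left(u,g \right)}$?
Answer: $-384$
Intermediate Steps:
$J{\left(c,h \right)} = 1$
$Q{\left(g,u \right)} = -2$ ($Q{\left(g,u \right)} = -3 + 1 = -2$)
$Q{\left(1,1 \right)} \left(-3\right) 1 \left(-4\right) 16 = - 2 \left(-3\right) 1 \left(-4\right) 16 = - 2 \left(\left(-3\right) \left(-4\right)\right) 16 = \left(-2\right) 12 \cdot 16 = \left(-24\right) 16 = -384$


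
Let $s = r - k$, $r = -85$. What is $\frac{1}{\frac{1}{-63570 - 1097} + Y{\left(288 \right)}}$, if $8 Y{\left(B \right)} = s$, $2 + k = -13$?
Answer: $- \frac{258668}{2263349} \approx -0.11429$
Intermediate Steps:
$k = -15$ ($k = -2 - 13 = -15$)
$s = -70$ ($s = -85 - -15 = -85 + 15 = -70$)
$Y{\left(B \right)} = - \frac{35}{4}$ ($Y{\left(B \right)} = \frac{1}{8} \left(-70\right) = - \frac{35}{4}$)
$\frac{1}{\frac{1}{-63570 - 1097} + Y{\left(288 \right)}} = \frac{1}{\frac{1}{-63570 - 1097} - \frac{35}{4}} = \frac{1}{\frac{1}{-64667} - \frac{35}{4}} = \frac{1}{- \frac{1}{64667} - \frac{35}{4}} = \frac{1}{- \frac{2263349}{258668}} = - \frac{258668}{2263349}$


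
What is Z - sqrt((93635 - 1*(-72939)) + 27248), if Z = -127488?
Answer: -127488 - sqrt(193822) ≈ -1.2793e+5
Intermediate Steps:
Z - sqrt((93635 - 1*(-72939)) + 27248) = -127488 - sqrt((93635 - 1*(-72939)) + 27248) = -127488 - sqrt((93635 + 72939) + 27248) = -127488 - sqrt(166574 + 27248) = -127488 - sqrt(193822)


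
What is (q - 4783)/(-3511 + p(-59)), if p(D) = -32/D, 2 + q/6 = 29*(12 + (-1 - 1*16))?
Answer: 334235/207117 ≈ 1.6138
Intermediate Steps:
q = -882 (q = -12 + 6*(29*(12 + (-1 - 1*16))) = -12 + 6*(29*(12 + (-1 - 16))) = -12 + 6*(29*(12 - 17)) = -12 + 6*(29*(-5)) = -12 + 6*(-145) = -12 - 870 = -882)
(q - 4783)/(-3511 + p(-59)) = (-882 - 4783)/(-3511 - 32/(-59)) = -5665/(-3511 - 32*(-1/59)) = -5665/(-3511 + 32/59) = -5665/(-207117/59) = -5665*(-59/207117) = 334235/207117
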